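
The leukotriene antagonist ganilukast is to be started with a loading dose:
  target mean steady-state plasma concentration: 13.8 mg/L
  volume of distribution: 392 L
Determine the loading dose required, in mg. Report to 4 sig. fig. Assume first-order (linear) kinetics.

5410 mg

LD = Css × Vd = 13.8 × 392 = 5410 mg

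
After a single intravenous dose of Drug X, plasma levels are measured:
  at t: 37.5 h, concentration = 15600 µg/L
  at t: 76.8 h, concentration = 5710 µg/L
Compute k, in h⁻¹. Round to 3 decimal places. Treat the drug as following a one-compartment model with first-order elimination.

k = ln(C₁/C₂) / (t₂ − t₁) = ln(15600/5710) / (76.8 − 37.5)
  = 1.005 / 39.30 = 0.02557 h⁻¹

0.026 h⁻¹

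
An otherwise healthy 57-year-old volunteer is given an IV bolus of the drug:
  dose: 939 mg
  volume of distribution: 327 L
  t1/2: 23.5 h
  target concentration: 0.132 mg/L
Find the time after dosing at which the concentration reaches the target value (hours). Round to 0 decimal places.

C₀ = Dose / Vd = 939.0 / 327 = 2.872 mg/L
k = ln2 / t½ = 0.693147 / 23.5 = 0.02950 h⁻¹
t = ln(C₀ / C) / k = ln(2.872 / 0.132) / 0.02950
  = ln(21.76) / 0.02950 = 3.080 / 0.02950 = 104.4 h

104 h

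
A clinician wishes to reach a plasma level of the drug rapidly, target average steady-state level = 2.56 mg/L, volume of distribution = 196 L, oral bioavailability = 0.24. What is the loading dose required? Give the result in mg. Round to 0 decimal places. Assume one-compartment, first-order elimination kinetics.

LD = Css × Vd / F = 2.56 × 196 / 0.24 = 2091 mg

2091 mg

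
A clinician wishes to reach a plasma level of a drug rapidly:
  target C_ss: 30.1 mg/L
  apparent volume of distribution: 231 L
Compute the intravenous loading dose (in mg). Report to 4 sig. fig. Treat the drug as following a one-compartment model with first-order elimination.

6953 mg

LD = Css × Vd = 30.1 × 231 = 6953 mg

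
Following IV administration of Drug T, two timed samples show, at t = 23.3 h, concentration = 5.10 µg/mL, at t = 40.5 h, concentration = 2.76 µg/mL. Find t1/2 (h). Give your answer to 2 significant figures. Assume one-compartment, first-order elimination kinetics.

k = ln(C₁/C₂) / (t₂ − t₁) = ln(5.10/2.76) / (40.5 − 23.3)
  = 0.6140 / 17.20 = 0.03570 h⁻¹
t½ = ln2 / k = 0.693147 / 0.03570 = 19.42 h

19 h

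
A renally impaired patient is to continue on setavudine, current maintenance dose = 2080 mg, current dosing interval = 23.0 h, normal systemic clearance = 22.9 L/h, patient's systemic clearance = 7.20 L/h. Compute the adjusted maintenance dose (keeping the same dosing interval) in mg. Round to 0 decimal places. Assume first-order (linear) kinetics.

To keep the same average steady-state level, dosing rate must scale with clearance.
CL ratio = 7.20 / 22.9 = 0.3144
New dose (same interval) = 2080 × 0.3144 = 654.0 mg

654 mg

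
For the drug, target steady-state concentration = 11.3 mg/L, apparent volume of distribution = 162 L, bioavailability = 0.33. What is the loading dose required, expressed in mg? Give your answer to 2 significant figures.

5500 mg

LD = Css × Vd / F = 11.3 × 162 / 0.33 = 5547 mg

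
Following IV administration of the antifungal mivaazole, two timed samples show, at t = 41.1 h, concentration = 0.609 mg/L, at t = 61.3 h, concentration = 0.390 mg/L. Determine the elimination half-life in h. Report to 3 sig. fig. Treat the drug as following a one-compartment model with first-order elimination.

31.4 h

k = ln(C₁/C₂) / (t₂ − t₁) = ln(0.609/0.390) / (61.3 − 41.1)
  = 0.4457 / 20.20 = 0.02206 h⁻¹
t½ = ln2 / k = 0.693147 / 0.02206 = 31.42 h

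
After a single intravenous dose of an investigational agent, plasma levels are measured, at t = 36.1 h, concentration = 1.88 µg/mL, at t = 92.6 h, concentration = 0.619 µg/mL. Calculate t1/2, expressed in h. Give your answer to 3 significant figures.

k = ln(C₁/C₂) / (t₂ − t₁) = ln(1.88/0.619) / (92.6 − 36.1)
  = 1.111 / 56.50 = 0.01966 h⁻¹
t½ = ln2 / k = 0.693147 / 0.01966 = 35.26 h

35.3 h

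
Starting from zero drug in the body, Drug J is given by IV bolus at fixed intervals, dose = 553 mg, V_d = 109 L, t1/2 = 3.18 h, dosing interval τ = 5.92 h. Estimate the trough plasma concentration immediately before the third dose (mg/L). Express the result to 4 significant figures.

1.780 mg/L

C₀ per dose = Dose / Vd = 553 / 109 = 5.073 mg/L
k = ln2 / t½ = 0.693147 / 3.18 = 0.2180 h⁻¹
Fraction remaining after one interval: r = e^(−kτ) = e^(−0.2180 × 5.92) = 0.2751
Before dose 3, 2 doses have been given (aged 1τ, 2τ).
C_trough = C₀ × (r + r²) = 5.073 × (0.2751 + 0.07568) = 1.780 mg/L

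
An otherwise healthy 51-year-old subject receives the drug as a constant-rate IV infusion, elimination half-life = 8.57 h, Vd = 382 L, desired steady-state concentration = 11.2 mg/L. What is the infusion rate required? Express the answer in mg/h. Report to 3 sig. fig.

k = ln2 / t½ = 0.693147 / 8.57 = 0.08088 h⁻¹
CL = k × Vd = 0.08088 × 382 = 30.90 L/h
At steady state, infusion rate R₀ = Css × CL = 11.2 × 30.90 = 346.1 mg/h

346 mg/h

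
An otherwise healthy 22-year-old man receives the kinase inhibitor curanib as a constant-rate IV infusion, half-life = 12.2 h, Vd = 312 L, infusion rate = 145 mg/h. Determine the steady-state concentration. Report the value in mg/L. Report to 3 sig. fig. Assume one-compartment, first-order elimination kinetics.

8.18 mg/L

k = ln2 / t½ = 0.693147 / 12.2 = 0.05682 h⁻¹
CL = k × Vd = 0.05682 × 312 = 17.73 L/h
At steady state Css = R₀ / CL = 145 / 17.73 = 8.178 mg/L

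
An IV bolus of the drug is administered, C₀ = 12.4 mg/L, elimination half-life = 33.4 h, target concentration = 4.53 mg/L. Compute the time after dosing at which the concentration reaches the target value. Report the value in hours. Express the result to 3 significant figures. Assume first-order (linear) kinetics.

48.5 h

k = ln2 / t½ = 0.693147 / 33.4 = 0.02075 h⁻¹
t = ln(C₀ / C) / k = ln(12.40 / 4.53) / 0.02075
  = ln(2.737) / 0.02075 = 1.007 / 0.02075 = 48.53 h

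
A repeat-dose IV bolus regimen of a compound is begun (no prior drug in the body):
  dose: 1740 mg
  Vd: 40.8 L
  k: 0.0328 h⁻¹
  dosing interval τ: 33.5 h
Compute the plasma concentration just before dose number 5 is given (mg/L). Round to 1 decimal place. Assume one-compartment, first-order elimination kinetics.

21.1 mg/L

C₀ per dose = Dose / Vd = 1740 / 40.8 = 42.65 mg/L
Fraction remaining after one interval: r = e^(−kτ) = e^(−0.03280 × 33.5) = 0.3333
Before dose 5, 4 doses have been given (aged 1τ, 2τ, 3τ, 4τ).
C_trough = C₀ × (r + r² + … + r^4) = C₀ × r(1−r^4)/(1−r)
        = 42.65 × 0.3333 × (1 − 0.01234) / (1 − 0.3333) = 21.06 mg/L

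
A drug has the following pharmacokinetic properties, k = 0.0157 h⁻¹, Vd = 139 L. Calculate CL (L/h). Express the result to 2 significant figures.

CL = k × Vd = 0.0157 × 139 = 2.182 L/h

2.2 L/h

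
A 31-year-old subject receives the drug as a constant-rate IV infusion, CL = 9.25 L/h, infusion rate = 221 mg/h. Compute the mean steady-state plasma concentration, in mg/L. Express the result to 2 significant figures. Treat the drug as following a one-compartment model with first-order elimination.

At steady state Css = R₀ / CL = 221 / 9.250 = 23.89 mg/L

24 mg/L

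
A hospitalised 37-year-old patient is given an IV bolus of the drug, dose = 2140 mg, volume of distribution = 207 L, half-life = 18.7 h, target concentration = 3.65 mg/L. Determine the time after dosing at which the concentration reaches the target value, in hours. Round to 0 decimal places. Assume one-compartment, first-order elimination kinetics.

C₀ = Dose / Vd = 2140 / 207 = 10.34 mg/L
k = ln2 / t½ = 0.693147 / 18.7 = 0.03707 h⁻¹
t = ln(C₀ / C) / k = ln(10.34 / 3.65) / 0.03707
  = ln(2.833) / 0.03707 = 1.041 / 0.03707 = 28.08 h

28 h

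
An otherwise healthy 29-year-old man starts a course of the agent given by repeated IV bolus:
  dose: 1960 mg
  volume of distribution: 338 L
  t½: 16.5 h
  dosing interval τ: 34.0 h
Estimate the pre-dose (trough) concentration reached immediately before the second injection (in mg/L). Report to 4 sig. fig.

C₀ per dose = Dose / Vd = 1960 / 338 = 5.799 mg/L
k = ln2 / t½ = 0.693147 / 16.5 = 0.04201 h⁻¹
Fraction remaining after one interval: r = e^(−kτ) = e^(−0.04201 × 34.0) = 0.2397
Before dose 2, 1 dose has been given (aged 1τ).
C_trough = C₀ × r = 5.799 × 0.2397 = 1.390 mg/L

1.390 mg/L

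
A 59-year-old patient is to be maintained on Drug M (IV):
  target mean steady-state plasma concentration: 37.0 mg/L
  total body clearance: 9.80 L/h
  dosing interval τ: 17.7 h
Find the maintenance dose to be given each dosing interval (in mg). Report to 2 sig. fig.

6400 mg

At steady state, Dose/τ = Css × CL.
Dose = Css × CL × τ = 37.0 × 9.800 × 17.7 = 6418 mg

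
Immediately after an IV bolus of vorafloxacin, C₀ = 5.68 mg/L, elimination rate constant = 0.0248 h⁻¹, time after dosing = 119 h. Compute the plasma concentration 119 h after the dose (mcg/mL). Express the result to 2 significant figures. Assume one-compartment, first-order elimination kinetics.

C = C₀ · e^(−k·t) = 5.680 × e^(−0.02480 × 119)
  = 5.680 × 0.05228 = 0.2970 mg/L
(0.2970 mg/L = 0.2970 mcg/mL)

0.30 mcg/mL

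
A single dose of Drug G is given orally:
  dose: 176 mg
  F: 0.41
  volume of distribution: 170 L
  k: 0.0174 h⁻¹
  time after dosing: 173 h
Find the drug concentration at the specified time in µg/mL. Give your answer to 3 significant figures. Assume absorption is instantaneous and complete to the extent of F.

0.0209 µg/mL

Amount reaching circulation = F × Dose = 0.41 × 176.0 = 72.16 mg
C₀ = F·Dose / Vd = 72.16 / 170 = 0.4245 mg/L
C = C₀ · e^(−k·t) = 0.4245 × e^(−0.01740 × 173)
  = 0.4245 × 0.04928 = 0.02092 mg/L
(0.02092 mg/L = 0.02092 µg/mL)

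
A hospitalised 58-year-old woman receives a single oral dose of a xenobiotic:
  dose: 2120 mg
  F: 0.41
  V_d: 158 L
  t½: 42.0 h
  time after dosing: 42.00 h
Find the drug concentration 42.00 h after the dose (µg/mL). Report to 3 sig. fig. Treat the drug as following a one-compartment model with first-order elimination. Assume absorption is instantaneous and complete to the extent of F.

2.75 µg/mL

Amount reaching circulation = F × Dose = 0.41 × 2120 = 869.2 mg
C₀ = F·Dose / Vd = 869.2 / 158 = 5.501 mg/L
k = ln2 / t½ = 0.693147 / 42.0 = 0.01650 h⁻¹
t / t½ = 42.00 / 42.0 = 1 half-lives
C = C₀ × (1/2)^1 = 5.501 × 0.5000 = 2.751 mg/L
(2.751 mg/L = 2.751 µg/mL)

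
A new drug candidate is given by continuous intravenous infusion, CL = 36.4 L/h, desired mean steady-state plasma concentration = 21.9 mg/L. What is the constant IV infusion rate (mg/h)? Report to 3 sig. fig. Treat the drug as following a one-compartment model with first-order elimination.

At steady state, infusion rate R₀ = Css × CL = 21.9 × 36.40 = 797.2 mg/h

797 mg/h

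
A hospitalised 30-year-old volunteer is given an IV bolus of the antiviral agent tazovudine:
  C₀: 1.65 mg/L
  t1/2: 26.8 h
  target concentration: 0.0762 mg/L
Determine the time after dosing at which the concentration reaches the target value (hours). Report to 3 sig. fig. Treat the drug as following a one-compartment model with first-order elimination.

k = ln2 / t½ = 0.693147 / 26.8 = 0.02586 h⁻¹
t = ln(C₀ / C) / k = ln(1.650 / 0.0762) / 0.02586
  = ln(21.65) / 0.02586 = 3.075 / 0.02586 = 118.9 h

119 h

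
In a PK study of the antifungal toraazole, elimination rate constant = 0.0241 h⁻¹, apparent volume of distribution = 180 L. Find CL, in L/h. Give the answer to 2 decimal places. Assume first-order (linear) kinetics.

CL = k × Vd = 0.0241 × 180 = 4.338 L/h

4.34 L/h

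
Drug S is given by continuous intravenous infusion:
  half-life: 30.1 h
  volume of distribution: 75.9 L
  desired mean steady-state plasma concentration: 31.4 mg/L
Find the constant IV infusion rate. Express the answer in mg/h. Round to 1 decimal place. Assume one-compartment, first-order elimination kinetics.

54.9 mg/h

k = ln2 / t½ = 0.693147 / 30.1 = 0.02303 h⁻¹
CL = k × Vd = 0.02303 × 75.9 = 1.748 L/h
At steady state, infusion rate R₀ = Css × CL = 31.4 × 1.748 = 54.89 mg/h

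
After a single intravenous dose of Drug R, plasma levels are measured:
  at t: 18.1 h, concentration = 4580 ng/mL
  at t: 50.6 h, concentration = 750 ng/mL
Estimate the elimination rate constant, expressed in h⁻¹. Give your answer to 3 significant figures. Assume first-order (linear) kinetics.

k = ln(C₁/C₂) / (t₂ − t₁) = ln(4580/750) / (50.6 − 18.1)
  = 1.809 / 32.50 = 0.05566 h⁻¹

0.0557 h⁻¹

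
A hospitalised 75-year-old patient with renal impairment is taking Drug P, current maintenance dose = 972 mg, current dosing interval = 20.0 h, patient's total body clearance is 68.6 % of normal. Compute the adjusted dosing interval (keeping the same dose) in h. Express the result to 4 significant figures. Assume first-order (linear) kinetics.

29.15 h

To keep the same average steady-state level, dosing rate must scale with clearance.
CL ratio = 68.6 / 100 = 0.6860
New interval (same dose) = 20.0 / 0.6860 = 29.15 h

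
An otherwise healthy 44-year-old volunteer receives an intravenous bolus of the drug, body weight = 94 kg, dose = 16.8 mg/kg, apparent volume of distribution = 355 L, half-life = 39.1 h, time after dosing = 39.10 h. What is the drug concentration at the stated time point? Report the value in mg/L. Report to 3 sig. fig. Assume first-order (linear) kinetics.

2.22 mg/L

Total dose = 16.8 × 94 = 1579 mg
C₀ = Dose / Vd = 1579 / 355 = 4.448 mg/L
k = ln2 / t½ = 0.693147 / 39.1 = 0.01773 h⁻¹
t / t½ = 39.10 / 39.1 = 1 half-lives
C = C₀ × (1/2)^1 = 4.448 × 0.5000 = 2.224 mg/L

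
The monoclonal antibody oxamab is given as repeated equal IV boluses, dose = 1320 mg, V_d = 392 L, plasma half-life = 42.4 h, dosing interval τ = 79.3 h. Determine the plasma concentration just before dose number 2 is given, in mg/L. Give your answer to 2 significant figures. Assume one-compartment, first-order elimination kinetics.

0.92 mg/L

C₀ per dose = Dose / Vd = 1320 / 392 = 3.367 mg/L
k = ln2 / t½ = 0.693147 / 42.4 = 0.01635 h⁻¹
Fraction remaining after one interval: r = e^(−kτ) = e^(−0.01635 × 79.3) = 0.2735
Before dose 2, 1 dose has been given (aged 1τ).
C_trough = C₀ × r = 3.367 × 0.2735 = 0.9209 mg/L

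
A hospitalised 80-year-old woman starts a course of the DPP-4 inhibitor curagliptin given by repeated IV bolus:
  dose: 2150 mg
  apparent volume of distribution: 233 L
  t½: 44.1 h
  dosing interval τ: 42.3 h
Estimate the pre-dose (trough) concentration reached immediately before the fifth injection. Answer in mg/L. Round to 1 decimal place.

C₀ per dose = Dose / Vd = 2150 / 233 = 9.227 mg/L
k = ln2 / t½ = 0.693147 / 44.1 = 0.01572 h⁻¹
Fraction remaining after one interval: r = e^(−kτ) = e^(−0.01572 × 42.3) = 0.5143
Before dose 5, 4 doses have been given (aged 1τ, 2τ, 3τ, 4τ).
C_trough = C₀ × (r + r² + … + r^4) = C₀ × r(1−r^4)/(1−r)
        = 9.227 × 0.5143 × (1 − 0.06996) / (1 − 0.5143) = 9.087 mg/L

9.1 mg/L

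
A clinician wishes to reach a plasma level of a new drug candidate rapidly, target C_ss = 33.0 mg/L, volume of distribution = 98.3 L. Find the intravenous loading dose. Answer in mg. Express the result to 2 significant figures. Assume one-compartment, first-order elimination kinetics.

3200 mg

LD = Css × Vd = 33.0 × 98.3 = 3244 mg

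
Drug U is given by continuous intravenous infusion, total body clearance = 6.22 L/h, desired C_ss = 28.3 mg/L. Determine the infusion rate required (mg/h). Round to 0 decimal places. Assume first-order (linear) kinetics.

176 mg/h

At steady state, infusion rate R₀ = Css × CL = 28.3 × 6.220 = 176.0 mg/h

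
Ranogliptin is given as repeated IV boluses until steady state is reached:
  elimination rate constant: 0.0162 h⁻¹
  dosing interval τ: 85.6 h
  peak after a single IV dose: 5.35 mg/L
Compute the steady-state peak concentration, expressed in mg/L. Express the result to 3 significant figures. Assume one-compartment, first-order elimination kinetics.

7.13 mg/L

e^(−kτ) = e^(−0.01620 × 85.6) = 0.2499
Accumulation ratio R = 1 / (1 − e^(−kτ)) = 1 / (1 − 0.2499) = 1.333
Steady-state peak = C₀ × R = 5.35 × 1.333 = 7.132 mg/L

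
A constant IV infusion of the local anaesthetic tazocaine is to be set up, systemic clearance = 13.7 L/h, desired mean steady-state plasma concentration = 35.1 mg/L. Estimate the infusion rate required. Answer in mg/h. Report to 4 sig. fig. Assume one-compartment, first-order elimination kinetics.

At steady state, infusion rate R₀ = Css × CL = 35.1 × 13.70 = 480.9 mg/h

480.9 mg/h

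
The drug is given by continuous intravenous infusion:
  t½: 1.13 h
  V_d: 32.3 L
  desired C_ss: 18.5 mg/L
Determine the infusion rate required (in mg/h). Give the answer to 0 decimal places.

367 mg/h

k = ln2 / t½ = 0.693147 / 1.13 = 0.6134 h⁻¹
CL = k × Vd = 0.6134 × 32.3 = 19.81 L/h
At steady state, infusion rate R₀ = Css × CL = 18.5 × 19.81 = 366.5 mg/h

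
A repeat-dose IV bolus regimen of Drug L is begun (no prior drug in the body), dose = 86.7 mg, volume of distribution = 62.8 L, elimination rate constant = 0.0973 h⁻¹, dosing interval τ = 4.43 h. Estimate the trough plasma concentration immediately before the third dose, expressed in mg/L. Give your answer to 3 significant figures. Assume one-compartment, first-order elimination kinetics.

1.48 mg/L

C₀ per dose = Dose / Vd = 86.7 / 62.8 = 1.381 mg/L
Fraction remaining after one interval: r = e^(−kτ) = e^(−0.09730 × 4.43) = 0.6498
Before dose 3, 2 doses have been given (aged 1τ, 2τ).
C_trough = C₀ × (r + r²) = 1.381 × (0.6498 + 0.4222) = 1.480 mg/L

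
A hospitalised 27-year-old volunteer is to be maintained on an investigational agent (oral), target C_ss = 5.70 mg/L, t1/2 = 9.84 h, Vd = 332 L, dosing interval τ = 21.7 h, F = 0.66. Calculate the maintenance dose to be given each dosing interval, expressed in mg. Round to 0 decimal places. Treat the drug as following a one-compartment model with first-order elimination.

4383 mg

k = ln2 / t½ = 0.693147 / 9.84 = 0.07044 h⁻¹
CL = k × Vd = 0.07044 × 332 = 23.39 L/h
At steady state, F × (Dose/τ) = Css × CL.
Dose = Css × CL × τ / F = 5.70 × 23.39 × 21.7 / 0.66 = 4383 mg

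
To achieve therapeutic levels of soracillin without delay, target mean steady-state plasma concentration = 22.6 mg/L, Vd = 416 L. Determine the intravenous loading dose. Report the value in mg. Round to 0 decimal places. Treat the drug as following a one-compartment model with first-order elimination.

LD = Css × Vd = 22.6 × 416 = 9402 mg

9402 mg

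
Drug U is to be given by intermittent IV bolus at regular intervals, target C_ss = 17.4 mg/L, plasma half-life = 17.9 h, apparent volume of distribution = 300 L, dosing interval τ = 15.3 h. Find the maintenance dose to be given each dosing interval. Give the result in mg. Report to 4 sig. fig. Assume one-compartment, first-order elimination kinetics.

k = ln2 / t½ = 0.693147 / 17.9 = 0.03872 h⁻¹
CL = k × Vd = 0.03872 × 300 = 11.62 L/h
At steady state, Dose/τ = Css × CL.
Dose = Css × CL × τ = 17.4 × 11.62 × 15.3 = 3093 mg

3093 mg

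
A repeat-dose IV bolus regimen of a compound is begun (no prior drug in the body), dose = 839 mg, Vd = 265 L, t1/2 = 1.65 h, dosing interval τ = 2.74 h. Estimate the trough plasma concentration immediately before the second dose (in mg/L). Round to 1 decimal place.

C₀ per dose = Dose / Vd = 839 / 265 = 3.166 mg/L
k = ln2 / t½ = 0.693147 / 1.65 = 0.4201 h⁻¹
Fraction remaining after one interval: r = e^(−kτ) = e^(−0.4201 × 2.74) = 0.3163
Before dose 2, 1 dose has been given (aged 1τ).
C_trough = C₀ × r = 3.166 × 0.3163 = 1.001 mg/L

1.0 mg/L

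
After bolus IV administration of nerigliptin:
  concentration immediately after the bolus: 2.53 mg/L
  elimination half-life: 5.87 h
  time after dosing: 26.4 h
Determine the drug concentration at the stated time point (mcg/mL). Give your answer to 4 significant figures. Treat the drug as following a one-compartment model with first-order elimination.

0.1120 mcg/mL

k = ln2 / t½ = 0.693147 / 5.87 = 0.1181 h⁻¹
C = C₀ · e^(−k·t) = 2.530 × e^(−0.1181 × 26.4)
  = 2.530 × 0.04425 = 0.1120 mg/L
(0.1120 mg/L = 0.1120 mcg/mL)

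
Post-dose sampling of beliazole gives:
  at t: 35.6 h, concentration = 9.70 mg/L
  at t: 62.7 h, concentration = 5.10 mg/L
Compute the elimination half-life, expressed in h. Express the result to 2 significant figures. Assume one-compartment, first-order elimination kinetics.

k = ln(C₁/C₂) / (t₂ − t₁) = ln(9.70/5.10) / (62.7 − 35.6)
  = 0.6429 / 27.10 = 0.02372 h⁻¹
t½ = ln2 / k = 0.693147 / 0.02372 = 29.22 h

29 h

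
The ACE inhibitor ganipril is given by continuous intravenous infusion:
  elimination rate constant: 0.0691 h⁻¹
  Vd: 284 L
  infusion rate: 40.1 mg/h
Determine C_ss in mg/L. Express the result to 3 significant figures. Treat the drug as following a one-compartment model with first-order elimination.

2.04 mg/L

CL = k × Vd = 0.06910 × 284 = 19.62 L/h
At steady state Css = R₀ / CL = 40.1 / 19.62 = 2.044 mg/L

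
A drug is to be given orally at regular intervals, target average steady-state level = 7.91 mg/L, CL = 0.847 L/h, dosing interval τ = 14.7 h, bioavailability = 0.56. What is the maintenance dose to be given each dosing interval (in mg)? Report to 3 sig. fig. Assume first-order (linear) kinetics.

At steady state, F × (Dose/τ) = Css × CL.
Dose = Css × CL × τ / F = 7.91 × 0.8470 × 14.7 / 0.56 = 175.9 mg

176 mg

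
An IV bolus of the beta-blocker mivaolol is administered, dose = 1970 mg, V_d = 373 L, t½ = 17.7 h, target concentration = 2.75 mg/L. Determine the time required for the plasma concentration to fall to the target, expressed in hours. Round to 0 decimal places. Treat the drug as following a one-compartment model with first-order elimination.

17 h

C₀ = Dose / Vd = 1970 / 373 = 5.282 mg/L
k = ln2 / t½ = 0.693147 / 17.7 = 0.03916 h⁻¹
t = ln(C₀ / C) / k = ln(5.282 / 2.75) / 0.03916
  = ln(1.921) / 0.03916 = 0.6528 / 0.03916 = 16.67 h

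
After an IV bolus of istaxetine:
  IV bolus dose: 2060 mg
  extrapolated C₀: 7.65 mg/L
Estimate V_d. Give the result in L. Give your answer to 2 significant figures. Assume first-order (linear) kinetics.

270 L

Vd = Dose / C₀ = 2060 / 7.65 = 269.3 L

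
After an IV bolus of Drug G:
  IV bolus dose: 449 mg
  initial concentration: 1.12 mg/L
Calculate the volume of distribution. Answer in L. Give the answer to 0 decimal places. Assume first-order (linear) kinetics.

Vd = Dose / C₀ = 449.0 / 1.12 = 400.9 L

401 L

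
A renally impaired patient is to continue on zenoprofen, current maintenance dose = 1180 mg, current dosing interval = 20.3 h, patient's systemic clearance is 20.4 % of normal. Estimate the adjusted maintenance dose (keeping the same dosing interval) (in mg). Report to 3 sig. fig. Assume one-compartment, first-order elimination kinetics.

241 mg

To keep the same average steady-state level, dosing rate must scale with clearance.
CL ratio = 20.4 / 100 = 0.2040
New dose (same interval) = 1180 × 0.2040 = 240.7 mg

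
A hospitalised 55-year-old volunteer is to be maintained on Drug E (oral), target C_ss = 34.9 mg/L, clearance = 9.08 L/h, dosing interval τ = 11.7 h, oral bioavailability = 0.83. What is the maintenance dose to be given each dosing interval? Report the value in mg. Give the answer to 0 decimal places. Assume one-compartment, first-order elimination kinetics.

At steady state, F × (Dose/τ) = Css × CL.
Dose = Css × CL × τ / F = 34.9 × 9.080 × 11.7 / 0.83 = 4467 mg

4467 mg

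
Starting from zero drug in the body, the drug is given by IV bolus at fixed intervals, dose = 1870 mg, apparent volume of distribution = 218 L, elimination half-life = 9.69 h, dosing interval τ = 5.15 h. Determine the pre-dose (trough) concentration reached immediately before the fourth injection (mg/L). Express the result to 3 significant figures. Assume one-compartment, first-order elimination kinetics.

C₀ per dose = Dose / Vd = 1870 / 218 = 8.578 mg/L
k = ln2 / t½ = 0.693147 / 9.69 = 0.07153 h⁻¹
Fraction remaining after one interval: r = e^(−kτ) = e^(−0.07153 × 5.15) = 0.6919
Before dose 4, 3 doses have been given (aged 1τ, 2τ, 3τ).
C_trough = C₀ × (r + r² + … + r^3) = C₀ × r(1−r^3)/(1−r)
        = 8.578 × 0.6919 × (1 − 0.3312) / (1 − 0.6919) = 12.88 mg/L

12.9 mg/L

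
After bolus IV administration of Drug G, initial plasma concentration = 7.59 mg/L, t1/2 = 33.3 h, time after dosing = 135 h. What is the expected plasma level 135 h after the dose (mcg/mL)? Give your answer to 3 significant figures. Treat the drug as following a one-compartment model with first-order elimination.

k = ln2 / t½ = 0.693147 / 33.3 = 0.02082 h⁻¹
C = C₀ · e^(−k·t) = 7.590 × e^(−0.02082 × 135)
  = 7.590 × 0.06016 = 0.4566 mg/L
(0.4566 mg/L = 0.4566 mcg/mL)

0.457 mcg/mL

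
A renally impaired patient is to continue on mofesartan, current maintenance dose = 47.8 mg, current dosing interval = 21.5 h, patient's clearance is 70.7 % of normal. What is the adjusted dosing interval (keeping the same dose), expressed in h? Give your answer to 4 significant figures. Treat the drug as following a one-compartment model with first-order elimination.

30.41 h

To keep the same average steady-state level, dosing rate must scale with clearance.
CL ratio = 70.7 / 100 = 0.7070
New interval (same dose) = 21.5 / 0.7070 = 30.41 h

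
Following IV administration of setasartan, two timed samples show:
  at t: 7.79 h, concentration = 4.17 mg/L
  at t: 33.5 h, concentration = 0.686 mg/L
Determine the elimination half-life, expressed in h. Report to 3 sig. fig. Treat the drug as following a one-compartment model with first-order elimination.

k = ln(C₁/C₂) / (t₂ − t₁) = ln(4.17/0.686) / (33.5 − 7.79)
  = 1.805 / 25.71 = 0.07021 h⁻¹
t½ = ln2 / k = 0.693147 / 0.07021 = 9.872 h

9.87 h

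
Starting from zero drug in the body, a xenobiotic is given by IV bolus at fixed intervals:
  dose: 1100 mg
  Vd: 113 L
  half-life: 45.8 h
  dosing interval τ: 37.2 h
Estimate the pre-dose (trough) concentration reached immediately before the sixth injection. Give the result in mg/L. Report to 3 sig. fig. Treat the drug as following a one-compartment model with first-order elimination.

C₀ per dose = Dose / Vd = 1100 / 113 = 9.735 mg/L
k = ln2 / t½ = 0.693147 / 45.8 = 0.01513 h⁻¹
Fraction remaining after one interval: r = e^(−kτ) = e^(−0.01513 × 37.2) = 0.5696
Before dose 6, 5 doses have been given (aged 1τ, 2τ, 3τ, 4τ, 5τ).
C_trough = C₀ × (r + r² + … + r^5) = C₀ × r(1−r^5)/(1−r)
        = 9.735 × 0.5696 × (1 − 0.05996) / (1 − 0.5696) = 12.11 mg/L

12.1 mg/L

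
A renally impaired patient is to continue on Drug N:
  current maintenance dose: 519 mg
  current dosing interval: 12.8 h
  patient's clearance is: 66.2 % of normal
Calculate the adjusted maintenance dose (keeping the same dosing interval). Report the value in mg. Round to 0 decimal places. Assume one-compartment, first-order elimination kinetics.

344 mg

To keep the same average steady-state level, dosing rate must scale with clearance.
CL ratio = 66.2 / 100 = 0.6620
New dose (same interval) = 519 × 0.6620 = 343.6 mg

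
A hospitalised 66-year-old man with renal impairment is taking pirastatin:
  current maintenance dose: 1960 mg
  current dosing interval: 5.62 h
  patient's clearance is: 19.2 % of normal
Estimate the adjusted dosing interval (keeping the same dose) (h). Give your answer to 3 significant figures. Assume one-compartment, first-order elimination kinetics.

29.3 h

To keep the same average steady-state level, dosing rate must scale with clearance.
CL ratio = 19.2 / 100 = 0.1920
New interval (same dose) = 5.62 / 0.1920 = 29.27 h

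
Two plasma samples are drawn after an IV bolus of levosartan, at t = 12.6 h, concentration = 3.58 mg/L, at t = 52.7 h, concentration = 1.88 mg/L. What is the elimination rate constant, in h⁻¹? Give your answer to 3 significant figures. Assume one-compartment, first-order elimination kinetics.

0.0161 h⁻¹

k = ln(C₁/C₂) / (t₂ − t₁) = ln(3.58/1.88) / (52.7 − 12.6)
  = 0.6441 / 40.10 = 0.01606 h⁻¹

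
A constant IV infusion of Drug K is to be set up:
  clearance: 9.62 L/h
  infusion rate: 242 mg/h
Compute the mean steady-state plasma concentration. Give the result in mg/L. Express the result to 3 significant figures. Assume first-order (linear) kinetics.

At steady state Css = R₀ / CL = 242 / 9.620 = 25.16 mg/L

25.2 mg/L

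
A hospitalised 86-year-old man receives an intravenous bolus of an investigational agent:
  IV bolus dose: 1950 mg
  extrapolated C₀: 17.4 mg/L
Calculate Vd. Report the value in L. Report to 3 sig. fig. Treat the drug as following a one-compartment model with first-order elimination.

Vd = Dose / C₀ = 1950 / 17.4 = 112.1 L

112 L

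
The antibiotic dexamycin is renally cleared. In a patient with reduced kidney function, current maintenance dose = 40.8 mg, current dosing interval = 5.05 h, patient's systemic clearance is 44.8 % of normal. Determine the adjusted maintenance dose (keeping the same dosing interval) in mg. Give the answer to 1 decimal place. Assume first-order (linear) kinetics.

To keep the same average steady-state level, dosing rate must scale with clearance.
CL ratio = 44.8 / 100 = 0.4480
New dose (same interval) = 40.8 × 0.4480 = 18.28 mg

18.3 mg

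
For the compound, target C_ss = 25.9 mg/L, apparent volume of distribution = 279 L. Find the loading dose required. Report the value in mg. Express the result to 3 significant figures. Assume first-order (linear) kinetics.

7230 mg

LD = Css × Vd = 25.9 × 279 = 7226 mg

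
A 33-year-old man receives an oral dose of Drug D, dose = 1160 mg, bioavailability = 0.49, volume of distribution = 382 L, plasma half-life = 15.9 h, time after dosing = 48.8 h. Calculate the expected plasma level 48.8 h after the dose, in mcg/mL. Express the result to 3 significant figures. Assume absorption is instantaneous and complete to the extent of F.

0.177 mcg/mL

Amount reaching circulation = F × Dose = 0.49 × 1160 = 568.4 mg
C₀ = F·Dose / Vd = 568.4 / 382 = 1.488 mg/L
k = ln2 / t½ = 0.693147 / 15.9 = 0.04359 h⁻¹
C = C₀ · e^(−k·t) = 1.488 × e^(−0.04359 × 48.8)
  = 1.488 × 0.1192 = 0.1774 mg/L
(0.1774 mg/L = 0.1774 mcg/mL)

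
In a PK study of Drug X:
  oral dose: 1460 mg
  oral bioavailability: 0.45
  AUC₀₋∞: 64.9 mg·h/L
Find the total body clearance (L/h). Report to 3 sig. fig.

10.1 L/h

CL = F·Dose / AUC = 0.45 × 1460 / 64.9 = 10.12 L/h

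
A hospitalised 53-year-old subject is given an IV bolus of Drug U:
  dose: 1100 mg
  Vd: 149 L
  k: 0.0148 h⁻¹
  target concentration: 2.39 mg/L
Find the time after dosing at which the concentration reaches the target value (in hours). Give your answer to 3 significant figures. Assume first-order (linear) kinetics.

76.2 h

C₀ = Dose / Vd = 1100 / 149 = 7.383 mg/L
t = ln(C₀ / C) / k = ln(7.383 / 2.39) / 0.01480
  = ln(3.089) / 0.01480 = 1.128 / 0.01480 = 76.22 h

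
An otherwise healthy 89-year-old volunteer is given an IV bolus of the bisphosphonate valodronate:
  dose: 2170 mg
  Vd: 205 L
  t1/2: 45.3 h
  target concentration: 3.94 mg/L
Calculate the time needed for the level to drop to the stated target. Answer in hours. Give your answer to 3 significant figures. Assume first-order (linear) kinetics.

C₀ = Dose / Vd = 2170 / 205 = 10.59 mg/L
k = ln2 / t½ = 0.693147 / 45.3 = 0.01530 h⁻¹
t = ln(C₀ / C) / k = ln(10.59 / 3.94) / 0.01530
  = ln(2.688) / 0.01530 = 0.9888 / 0.01530 = 64.63 h

64.6 h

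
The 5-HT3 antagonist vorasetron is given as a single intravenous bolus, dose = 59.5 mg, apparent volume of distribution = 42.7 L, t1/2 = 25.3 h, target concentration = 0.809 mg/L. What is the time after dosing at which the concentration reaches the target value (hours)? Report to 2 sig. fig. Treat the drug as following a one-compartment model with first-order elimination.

20 h

C₀ = Dose / Vd = 59.50 / 42.7 = 1.393 mg/L
k = ln2 / t½ = 0.693147 / 25.3 = 0.02740 h⁻¹
t = ln(C₀ / C) / k = ln(1.393 / 0.809) / 0.02740
  = ln(1.722) / 0.02740 = 0.5435 / 0.02740 = 19.84 h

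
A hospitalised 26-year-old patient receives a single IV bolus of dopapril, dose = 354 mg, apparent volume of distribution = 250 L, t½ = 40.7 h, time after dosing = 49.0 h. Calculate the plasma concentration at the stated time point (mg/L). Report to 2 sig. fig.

C₀ = Dose / Vd = 354.0 / 250 = 1.416 mg/L
k = ln2 / t½ = 0.693147 / 40.7 = 0.01703 h⁻¹
C = C₀ · e^(−k·t) = 1.416 × e^(−0.01703 × 49.0)
  = 1.416 × 0.4341 = 0.6147 mg/L

0.61 mg/L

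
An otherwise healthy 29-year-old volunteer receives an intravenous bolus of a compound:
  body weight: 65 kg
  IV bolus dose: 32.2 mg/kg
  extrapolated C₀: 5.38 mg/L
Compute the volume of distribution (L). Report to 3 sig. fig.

Dose = 32.2 × 65 = 2093 mg
Vd = Dose / C₀ = 2093 / 5.38 = 389.0 L

389 L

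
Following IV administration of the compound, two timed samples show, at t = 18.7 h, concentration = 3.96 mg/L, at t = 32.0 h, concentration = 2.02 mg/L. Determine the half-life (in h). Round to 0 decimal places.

k = ln(C₁/C₂) / (t₂ − t₁) = ln(3.96/2.02) / (32.0 − 18.7)
  = 0.6731 / 13.30 = 0.05061 h⁻¹
t½ = ln2 / k = 0.693147 / 0.05061 = 13.70 h

14 h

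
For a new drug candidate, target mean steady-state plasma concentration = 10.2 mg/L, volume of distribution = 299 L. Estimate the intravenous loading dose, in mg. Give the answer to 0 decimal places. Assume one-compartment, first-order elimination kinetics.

3050 mg

LD = Css × Vd = 10.2 × 299 = 3050 mg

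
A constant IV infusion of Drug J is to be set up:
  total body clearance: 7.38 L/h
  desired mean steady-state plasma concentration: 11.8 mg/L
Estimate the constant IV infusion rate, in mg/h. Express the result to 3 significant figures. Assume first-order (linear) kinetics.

At steady state, infusion rate R₀ = Css × CL = 11.8 × 7.380 = 87.08 mg/h

87.1 mg/h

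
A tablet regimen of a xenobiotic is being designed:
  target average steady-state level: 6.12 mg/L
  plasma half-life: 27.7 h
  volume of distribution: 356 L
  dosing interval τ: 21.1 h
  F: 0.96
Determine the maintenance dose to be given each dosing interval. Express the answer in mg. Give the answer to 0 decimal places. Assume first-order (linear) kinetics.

1198 mg

k = ln2 / t½ = 0.693147 / 27.7 = 0.02502 h⁻¹
CL = k × Vd = 0.02502 × 356 = 8.907 L/h
At steady state, F × (Dose/τ) = Css × CL.
Dose = Css × CL × τ / F = 6.12 × 8.907 × 21.1 / 0.96 = 1198 mg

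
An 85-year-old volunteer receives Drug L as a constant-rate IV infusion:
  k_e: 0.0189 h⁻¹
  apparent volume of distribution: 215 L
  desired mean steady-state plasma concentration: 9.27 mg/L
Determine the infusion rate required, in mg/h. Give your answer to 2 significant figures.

38 mg/h

CL = k × Vd = 0.01890 × 215 = 4.064 L/h
At steady state, infusion rate R₀ = Css × CL = 9.27 × 4.064 = 37.67 mg/h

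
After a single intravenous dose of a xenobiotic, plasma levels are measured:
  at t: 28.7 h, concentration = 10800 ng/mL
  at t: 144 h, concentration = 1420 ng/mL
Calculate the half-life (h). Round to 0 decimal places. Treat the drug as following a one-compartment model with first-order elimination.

39 h

k = ln(C₁/C₂) / (t₂ − t₁) = ln(10800/1420) / (144 − 28.7)
  = 2.029 / 115.3 = 0.01760 h⁻¹
t½ = ln2 / k = 0.693147 / 0.01760 = 39.38 h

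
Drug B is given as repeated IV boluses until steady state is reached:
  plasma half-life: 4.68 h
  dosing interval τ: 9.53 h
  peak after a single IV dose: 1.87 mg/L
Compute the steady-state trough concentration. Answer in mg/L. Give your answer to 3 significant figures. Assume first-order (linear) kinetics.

0.603 mg/L

k = ln2 / t½ = 0.693147 / 4.68 = 0.1481 h⁻¹
e^(−kτ) = e^(−0.1481 × 9.53) = 0.2438
Accumulation ratio R = 1 / (1 − e^(−kτ)) = 1 / (1 − 0.2438) = 1.322
Steady-state trough = C₀ × R × e^(−kτ) = 1.87 × 1.322 × 0.2438 = 0.6027 mg/L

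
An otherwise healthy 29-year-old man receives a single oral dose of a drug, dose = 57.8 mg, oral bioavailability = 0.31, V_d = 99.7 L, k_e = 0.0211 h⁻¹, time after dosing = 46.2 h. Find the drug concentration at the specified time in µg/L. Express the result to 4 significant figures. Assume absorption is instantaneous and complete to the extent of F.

67.80 µg/L

Amount reaching circulation = F × Dose = 0.31 × 57.80 = 17.92 mg
C₀ = F·Dose / Vd = 17.92 / 99.7 = 0.1797 mg/L
C = C₀ · e^(−k·t) = 0.1797 × e^(−0.02110 × 46.2)
  = 0.1797 × 0.3773 = 0.06780 mg/L
Convert: 0.06780 mg/L × 1000 = 67.80 µg/L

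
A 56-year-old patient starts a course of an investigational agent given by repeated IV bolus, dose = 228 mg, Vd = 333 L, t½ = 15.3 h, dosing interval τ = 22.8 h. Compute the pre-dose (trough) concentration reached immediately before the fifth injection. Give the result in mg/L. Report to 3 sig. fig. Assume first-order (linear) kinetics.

0.372 mg/L

C₀ per dose = Dose / Vd = 228 / 333 = 0.6847 mg/L
k = ln2 / t½ = 0.693147 / 15.3 = 0.04530 h⁻¹
Fraction remaining after one interval: r = e^(−kτ) = e^(−0.04530 × 22.8) = 0.3560
Before dose 5, 4 doses have been given (aged 1τ, 2τ, 3τ, 4τ).
C_trough = C₀ × (r + r² + … + r^4) = C₀ × r(1−r^4)/(1−r)
        = 0.6847 × 0.3560 × (1 − 0.01606) / (1 − 0.3560) = 0.3724 mg/L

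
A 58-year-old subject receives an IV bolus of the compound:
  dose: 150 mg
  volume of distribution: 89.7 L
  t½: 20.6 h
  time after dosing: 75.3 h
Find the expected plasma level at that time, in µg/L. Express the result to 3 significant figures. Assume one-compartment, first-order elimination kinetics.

133 µg/L

C₀ = Dose / Vd = 150.0 / 89.7 = 1.672 mg/L
k = ln2 / t½ = 0.693147 / 20.6 = 0.03365 h⁻¹
C = C₀ · e^(−k·t) = 1.672 × e^(−0.03365 × 75.3)
  = 1.672 × 0.07935 = 0.1327 mg/L
Convert: 0.1327 mg/L × 1000 = 132.7 µg/L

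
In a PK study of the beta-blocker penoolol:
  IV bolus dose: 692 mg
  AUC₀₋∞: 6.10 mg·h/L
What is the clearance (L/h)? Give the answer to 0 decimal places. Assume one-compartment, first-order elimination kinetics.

113 L/h

CL = Dose / AUC = 692 / 6.10 = 113.4 L/h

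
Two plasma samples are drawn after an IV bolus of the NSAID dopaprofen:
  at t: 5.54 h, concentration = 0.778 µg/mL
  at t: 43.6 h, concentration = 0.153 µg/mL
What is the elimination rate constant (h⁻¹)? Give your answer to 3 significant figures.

k = ln(C₁/C₂) / (t₂ − t₁) = ln(0.778/0.153) / (43.6 − 5.54)
  = 1.626 / 38.06 = 0.04272 h⁻¹

0.0427 h⁻¹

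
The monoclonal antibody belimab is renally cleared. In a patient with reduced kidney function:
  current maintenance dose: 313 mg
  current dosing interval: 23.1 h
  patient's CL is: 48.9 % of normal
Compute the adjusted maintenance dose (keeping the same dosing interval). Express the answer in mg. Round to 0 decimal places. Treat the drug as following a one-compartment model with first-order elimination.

153 mg

To keep the same average steady-state level, dosing rate must scale with clearance.
CL ratio = 48.9 / 100 = 0.4890
New dose (same interval) = 313 × 0.4890 = 153.1 mg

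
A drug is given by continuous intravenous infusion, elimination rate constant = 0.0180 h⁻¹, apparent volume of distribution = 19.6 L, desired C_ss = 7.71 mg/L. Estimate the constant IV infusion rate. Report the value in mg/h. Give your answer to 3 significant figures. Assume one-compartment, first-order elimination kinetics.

2.72 mg/h

CL = k × Vd = 0.01800 × 19.6 = 0.3528 L/h
At steady state, infusion rate R₀ = Css × CL = 7.71 × 0.3528 = 2.720 mg/h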